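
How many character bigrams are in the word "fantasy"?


Word: "fantasy" (length 7)
Number of 2-grams = length - 2 + 1 = 7 - 2 + 1
= 6


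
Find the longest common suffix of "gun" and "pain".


Word 1: "gun"
Word 2: "pain"
Comparing from end:
  Pos -1: 'n' == 'n'
  Pos -2: 'u' != 'i' (stop)
LCS = "n" (length 1)


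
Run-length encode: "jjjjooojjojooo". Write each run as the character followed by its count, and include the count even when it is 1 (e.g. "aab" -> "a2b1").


String: "jjjjooojjojooo"
Scanning for consecutive runs:
  'j' x 4
  'o' x 3
  'j' x 2
  'o' x 1
  'j' x 1
  'o' x 3
RLE = "j4o3j2o1j1o3"


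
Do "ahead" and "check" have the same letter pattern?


Pattern of "ahead": [0, 1, 2, 0, 3]
Pattern of "check": [0, 1, 2, 0, 3]
Patterns match
Same pattern = Yes


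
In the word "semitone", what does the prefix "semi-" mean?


Prefix: semi-
As in: semitone -> semi- + tone
Meaning = half


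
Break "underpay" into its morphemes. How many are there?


Word: "underpay"
Morphemes: under- | pay
Each morpheme carries meaning
= 2 morphemes


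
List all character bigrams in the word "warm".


Word: "warm" (length 4)
Number of bigrams = 4 - 2 + 1 = 3
  Position 0: "wa"
  Position 1: "ar"
  Position 2: "rm"
Bigrams = "wa", "ar", "rm"


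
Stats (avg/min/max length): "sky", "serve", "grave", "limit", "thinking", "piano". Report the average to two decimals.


Lengths: "sky"=3, "serve"=5, "grave"=5, "limit"=5, "thinking"=8, "piano"=5
Sum = 31, Count = 6
Average = 31/6 = 5.17
= avg=5.17, min=3, max=8


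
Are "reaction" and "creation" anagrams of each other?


Word 1: "reaction" → sorted: aceinort
Word 2: "creation" → sorted: aceinort
Same letters? aceinort == aceinort
Anagram = Yes


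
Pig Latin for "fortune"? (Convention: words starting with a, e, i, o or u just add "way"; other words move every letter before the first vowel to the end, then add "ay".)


Word: "fortune"
Starts with consonant(s) → move to end, add 'ay'
Consonant cluster: "f"
Pig Latin = "ortunefay"


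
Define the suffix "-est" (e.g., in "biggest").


Suffix: -est
Example: biggest (big + -est, with a spelling change)
Meaning = most


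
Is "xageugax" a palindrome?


Word: "xageugax"
Reversed: "xaguegax"
Forward == Backward? xageugax != xaguegax
Palindrome = No


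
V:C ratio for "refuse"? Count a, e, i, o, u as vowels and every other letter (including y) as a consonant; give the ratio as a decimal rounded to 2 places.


Word: "refuse"
Vowels (a,e,i,o,u): 3
Consonants: 3
Ratio = 3/3
= 1.00


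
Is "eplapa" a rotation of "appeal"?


Word: "appeal", Candidate: "eplapa"
Method: check if candidate is substring of word+word
"appealappeal" contains "eplapa"? No
Is rotation = No


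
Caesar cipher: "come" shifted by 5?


Word: "come"
Shift: 5
Each letter → (letter + shift) mod 26:
  'c' (2) + 5 = 7 → 'h'
  'o' (14) + 5 = 19 → 't'
  'm' (12) + 5 = 17 → 'r'
  'e' (4) + 5 = 9 → 'j'
Result = "htrj"


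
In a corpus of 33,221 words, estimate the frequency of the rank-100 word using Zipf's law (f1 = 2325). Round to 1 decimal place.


Zipf's law: f(r) = f(1) / r
f(1) = 2325
f(100) = 2325 / 100
= 23.3 occurrences


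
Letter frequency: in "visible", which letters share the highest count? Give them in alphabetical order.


Word: "visible"
Letter counts:
  'b': 1
  'e': 1
  'i': 2
  'l': 1
  's': 1
  'v': 1
Maximum count = 2
Most frequent = 'i' (2 times each)


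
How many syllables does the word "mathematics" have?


Word: "mathematics"
Syllable breakdown: math | e | mat | ics
Counting: 4 parts
= 4 syllables


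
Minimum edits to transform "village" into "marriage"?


Word 1: "village" (length 7)
Word 2: "marriage" (length 8)
One optimal edit sequence (insert/delete/substitute each cost 1):
  1. insert 'm'  (+1)
  2. substitute 'v' -> 'a'  (+1)
  3. substitute 'i' -> 'r'  (+1)
  4. substitute 'l' -> 'r'  (+1)
  5. substitute 'l' -> 'i'  (+1)
  6. keep 'a'
  7. keep 'g'
  8. keep 'e'
Total edit operations: 5
Edit distance = 5


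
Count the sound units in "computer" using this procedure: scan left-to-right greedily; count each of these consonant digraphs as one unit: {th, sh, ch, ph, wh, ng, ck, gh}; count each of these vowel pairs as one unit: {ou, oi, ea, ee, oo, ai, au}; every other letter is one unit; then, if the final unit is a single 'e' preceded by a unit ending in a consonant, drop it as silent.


Word: "computer" (8 letters)
Left-to-right scan:
  [1] 'c' (letter)
  [2] 'o' (letter)
  [3] 'm' (letter)
  [4] 'p' (letter)
  [5] 'u' (letter)
  [6] 't' (letter)
  [7] 'e' (letter)
  [8] 'r' (letter)
Units from scan: 8
Sound units = 8 units


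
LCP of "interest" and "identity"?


Word 1: "interest"
Word 2: "identity"
Comparing from start:
  Pos 0: 'i' == 'i'
  Pos 1: 'n' != 'd' (stop)
LCP = "i" (length 1)


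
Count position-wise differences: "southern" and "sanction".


Comparing character by character (same length = 8):
  Pos 0: 's' vs 's' =
  Pos 1: 'o' vs 'a' !=
  Pos 2: 'u' vs 'n' !=
  Pos 3: 't' vs 'c' !=
  Pos 4: 'h' vs 't' !=
  Pos 5: 'e' vs 'i' !=
  Pos 6: 'r' vs 'o' !=
  Pos 7: 'n' vs 'n' =
Hamming distance = 6


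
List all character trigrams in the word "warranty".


Word: "warranty" (length 8)
Number of trigrams = 8 - 3 + 1 = 6
  Position 0: "war"
  Position 1: "arr"
  Position 2: "rra"
  Position 3: "ran"
  Position 4: "ant"
  Position 5: "nty"
Trigrams = "war", "arr", "rra", "ran", "ant", "nty"


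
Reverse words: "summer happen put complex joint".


Original: "summer happen put complex joint"
Words (1..n): summer | happen | put | complex | joint
Reversed (n..1): joint | complex | put | happen | summer
Result = "joint complex put happen summer"


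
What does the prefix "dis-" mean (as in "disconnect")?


Prefix: dis-
Example: disconnect (dis- + connect)
Meaning = not / opposite


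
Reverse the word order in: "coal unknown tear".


Original: "coal unknown tear"
Words (1..n): coal | unknown | tear
Reversed (n..1): tear | unknown | coal
Result = "tear unknown coal"


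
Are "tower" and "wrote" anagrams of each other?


Word 1: "tower" → sorted: eortw
Word 2: "wrote" → sorted: eortw
Same letters? eortw == eortw
Anagram = Yes


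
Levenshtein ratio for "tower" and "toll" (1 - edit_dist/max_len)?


Word 1: "tower" (length 5)
Word 2: "toll" (length 4)
One optimal edit sequence:
  1. keep 't'
  2. keep 'o'
  3. delete 'w'  (+1)
  4. substitute 'e' -> 'l'  (+1)
  5. substitute 'r' -> 'l'  (+1)
Edit distance = 3
Max length = max(5, 4) = 5
Similarity = 1 - 3/5
= 0.4000


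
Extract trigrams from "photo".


Word: "photo" (length 5)
Number of trigrams = 5 - 3 + 1 = 3
  Position 0: "pho"
  Position 1: "hot"
  Position 2: "oto"
Trigrams = "pho", "hot", "oto"


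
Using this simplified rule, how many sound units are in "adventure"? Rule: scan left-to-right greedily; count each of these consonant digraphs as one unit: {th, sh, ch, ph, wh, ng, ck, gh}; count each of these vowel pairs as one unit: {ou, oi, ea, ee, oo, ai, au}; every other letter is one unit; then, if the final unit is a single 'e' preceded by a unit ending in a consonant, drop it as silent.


Word: "adventure" (9 letters)
Left-to-right scan:
  (1) 'a' (letter)
  (2) 'd' (letter)
  (3) 'v' (letter)
  (4) 'e' (letter)
  (5) 'n' (letter)
  (6) 't' (letter)
  (7) 'u' (letter)
  (8) 'r' (letter)
  (9) 'e' (letter)
Units from scan: 9
Final unit is 'e' after a consonant -> drop as silent (-1)
Sound units = 8 units


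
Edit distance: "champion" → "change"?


Word 1: "champion" (length 8)
Word 2: "change" (length 6)
One optimal edit sequence (insert/delete/substitute each cost 1):
  1. keep 'c'
  2. keep 'h'
  3. keep 'a'
  4. delete 'm'  (+1)
  5. delete 'p'  (+1)
  6. substitute 'i' -> 'n'  (+1)
  7. substitute 'o' -> 'g'  (+1)
  8. substitute 'n' -> 'e'  (+1)
Total edit operations: 5
Edit distance = 5


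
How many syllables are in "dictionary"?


Word: "dictionary"
Syllable breakdown: dic · tion · ar · y
Counting: 4 parts
= 4 syllables


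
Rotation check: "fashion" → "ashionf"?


Word: "fashion", Candidate: "ashionf"
Method: check if candidate is substring of word+word
"fashionfashion" contains "ashionf"? Yes
Is rotation = Yes


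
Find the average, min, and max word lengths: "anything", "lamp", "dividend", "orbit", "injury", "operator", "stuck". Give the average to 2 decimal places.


Lengths: "anything"=8, "lamp"=4, "dividend"=8, "orbit"=5, "injury"=6, "operator"=8, "stuck"=5
Sum = 44, Count = 7
Average = 44/7 = 6.29
= avg=6.29, min=4, max=8


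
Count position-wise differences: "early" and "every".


Comparing character by character (same length = 5):
  Pos 0: 'e' vs 'e' =
  Pos 1: 'a' vs 'v' !=
  Pos 2: 'r' vs 'e' !=
  Pos 3: 'l' vs 'r' !=
  Pos 4: 'y' vs 'y' =
Hamming distance = 3


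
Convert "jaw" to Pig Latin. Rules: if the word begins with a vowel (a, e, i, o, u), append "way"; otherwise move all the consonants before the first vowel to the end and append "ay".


Word: "jaw"
Starts with consonant(s) → move to end, add 'ay'
Consonant cluster: "j"
Pig Latin = "awjay"


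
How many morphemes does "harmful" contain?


Word: "harmful"
Morphemes: harm | -ful
Each morpheme carries meaning
= 2 morphemes


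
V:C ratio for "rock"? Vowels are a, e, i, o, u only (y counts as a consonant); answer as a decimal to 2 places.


Word: "rock"
Vowels (a,e,i,o,u): 1
Consonants: 3
Ratio = 1/3
= 0.33


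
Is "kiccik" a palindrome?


Word: "kiccik"
Reversed: "kiccik"
Forward == Backward? kiccik == kiccik
Palindrome = Yes


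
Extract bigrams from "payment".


Word: "payment" (length 7)
Number of bigrams = 7 - 2 + 1 = 6
  Position 0: "pa"
  Position 1: "ay"
  Position 2: "ym"
  Position 3: "me"
  Position 4: "en"
  Position 5: "nt"
Bigrams = "pa", "ay", "ym", "me", "en", "nt"


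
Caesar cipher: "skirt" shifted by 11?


Word: "skirt"
Shift: 11
Each letter → (letter + shift) mod 26:
  's' (18) + 11 = 3 → 'd'
  'k' (10) + 11 = 21 → 'v'
  'i' (8) + 11 = 19 → 't'
  'r' (17) + 11 = 2 → 'c'
  't' (19) + 11 = 4 → 'e'
Result = "dvtce"


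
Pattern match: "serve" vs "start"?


Pattern of "serve": [0, 1, 2, 3, 1]
Pattern of "start": [0, 1, 2, 3, 1]
Patterns match
Same pattern = Yes


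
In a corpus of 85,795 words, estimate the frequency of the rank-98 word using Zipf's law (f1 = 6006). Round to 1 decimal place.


Zipf's law: f(r) = f(1) / r
f(1) = 6006
f(98) = 6006 / 98
= 61.3 occurrences


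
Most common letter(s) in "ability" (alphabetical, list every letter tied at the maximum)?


Word: "ability"
Letter counts:
  'a': 1
  'b': 1
  'i': 2
  'l': 1
  't': 1
  'y': 1
Maximum count = 2
Most frequent = 'i' (2 times each)


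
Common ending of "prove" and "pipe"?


Word 1: "prove"
Word 2: "pipe"
Comparing from end:
  Pos -1: 'e' == 'e'
  Pos -2: 'v' != 'p' (stop)
LCS = "e" (length 1)


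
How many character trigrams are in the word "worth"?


Word: "worth" (length 5)
Number of 3-grams = length - 3 + 1 = 5 - 3 + 1
= 3


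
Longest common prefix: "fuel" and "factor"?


Word 1: "fuel"
Word 2: "factor"
Comparing from start:
  Pos 0: 'f' == 'f'
  Pos 1: 'u' != 'a' (stop)
LCP = "f" (length 1)


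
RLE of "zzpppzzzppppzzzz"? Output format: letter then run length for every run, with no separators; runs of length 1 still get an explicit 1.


String: "zzpppzzzppppzzzz"
Scanning for consecutive runs:
  'z' x 2
  'p' x 3
  'z' x 3
  'p' x 4
  'z' x 4
RLE = "z2p3z3p4z4"


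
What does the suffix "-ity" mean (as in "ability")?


Suffix: -ity
Example: ability (able + -ity, with a spelling change)
Meaning = quality of


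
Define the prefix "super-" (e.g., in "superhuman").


Prefix: super-
Example: superhuman = super- + human
Meaning = above / beyond


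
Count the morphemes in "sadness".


Word: "sadness"
Morphemes: sad / -ness
Each morpheme carries meaning
= 2 morphemes


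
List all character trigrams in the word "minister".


Word: "minister" (length 8)
Number of trigrams = 8 - 3 + 1 = 6
  Position 0: "min"
  Position 1: "ini"
  Position 2: "nis"
  Position 3: "ist"
  Position 4: "ste"
  Position 5: "ter"
Trigrams = "min", "ini", "nis", "ist", "ste", "ter"


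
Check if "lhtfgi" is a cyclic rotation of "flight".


Word: "flight", Candidate: "lhtfgi"
Method: check if candidate is substring of word+word
"flightflight" contains "lhtfgi"? No
Is rotation = No


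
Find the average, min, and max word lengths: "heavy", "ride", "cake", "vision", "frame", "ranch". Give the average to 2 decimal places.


Lengths: "heavy"=5, "ride"=4, "cake"=4, "vision"=6, "frame"=5, "ranch"=5
Sum = 29, Count = 6
Average = 29/6 = 4.83
= avg=4.83, min=4, max=6


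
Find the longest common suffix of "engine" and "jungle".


Word 1: "engine"
Word 2: "jungle"
Comparing from end:
  Pos -1: 'e' == 'e'
  Pos -2: 'n' != 'l' (stop)
LCS = "e" (length 1)


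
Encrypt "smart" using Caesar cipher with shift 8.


Word: "smart"
Shift: 8
Each letter → (letter + shift) mod 26:
  's' (18) + 8 = 0 → 'a'
  'm' (12) + 8 = 20 → 'u'
  'a' (0) + 8 = 8 → 'i'
  'r' (17) + 8 = 25 → 'z'
  't' (19) + 8 = 1 → 'b'
Result = "auizb"


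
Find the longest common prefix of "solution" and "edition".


Word 1: "solution"
Word 2: "edition"
Comparing from start:
  Pos 0: 's' != 'e' (stop)
LCP = "" (length 0)


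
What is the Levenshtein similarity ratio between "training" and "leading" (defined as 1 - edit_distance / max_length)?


Word 1: "training" (length 8)
Word 2: "leading" (length 7)
One optimal edit sequence:
  1. substitute 't' -> 'l'  (+1)
  2. substitute 'r' -> 'e'  (+1)
  3. keep 'a'
  4. delete 'i'  (+1)
  5. substitute 'n' -> 'd'  (+1)
  6. keep 'i'
  7. keep 'n'
  8. keep 'g'
Edit distance = 4
Max length = max(8, 7) = 8
Similarity = 1 - 4/8
= 0.5000


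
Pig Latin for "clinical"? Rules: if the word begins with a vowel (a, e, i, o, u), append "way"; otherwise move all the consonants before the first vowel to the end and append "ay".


Word: "clinical"
Starts with consonant(s) → move to end, add 'ay'
Consonant cluster: "cl"
Pig Latin = "inicalclay"


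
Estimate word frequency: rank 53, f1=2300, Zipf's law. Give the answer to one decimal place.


Zipf's law: f(r) = f(1) / r
f(1) = 2300
f(53) = 2300 / 53
= 43.4 occurrences


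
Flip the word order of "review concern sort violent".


Original: "review concern sort violent"
Words (1..n): review | concern | sort | violent
Reversed (n..1): violent | sort | concern | review
Result = "violent sort concern review"


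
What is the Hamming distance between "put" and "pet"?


Comparing character by character (same length = 3):
  Pos 0: 'p' vs 'p' =
  Pos 1: 'u' vs 'e' !=
  Pos 2: 't' vs 't' =
Hamming distance = 1


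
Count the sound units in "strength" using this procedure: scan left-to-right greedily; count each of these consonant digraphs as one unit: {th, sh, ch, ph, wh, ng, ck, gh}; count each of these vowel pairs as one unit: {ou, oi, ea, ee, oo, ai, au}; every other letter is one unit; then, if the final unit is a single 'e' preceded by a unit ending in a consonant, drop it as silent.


Word: "strength" (8 letters)
Left-to-right scan:
  [1] 's' (letter)
  [2] 't' (letter)
  [3] 'r' (letter)
  [4] 'e' (letter)
  [5] 'ng' (digraph)
  [6] 'th' (digraph)
Units from scan: 6
Sound units = 6 units


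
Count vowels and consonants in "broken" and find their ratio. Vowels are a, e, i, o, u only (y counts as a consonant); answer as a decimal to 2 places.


Word: "broken"
Vowels (a,e,i,o,u): 2
Consonants: 4
Ratio = 2/4
= 0.50


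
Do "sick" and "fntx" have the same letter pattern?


Pattern of "sick": [0, 1, 2, 3]
Pattern of "fntx": [0, 1, 2, 3]
Patterns match
Same pattern = Yes


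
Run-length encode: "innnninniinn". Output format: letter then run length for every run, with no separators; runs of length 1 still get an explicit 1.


String: "innnninniinn"
Scanning for consecutive runs:
  'i' x 1
  'n' x 4
  'i' x 1
  'n' x 2
  'i' x 2
  'n' x 2
RLE = "i1n4i1n2i2n2"


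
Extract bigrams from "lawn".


Word: "lawn" (length 4)
Number of bigrams = 4 - 2 + 1 = 3
  Position 0: "la"
  Position 1: "aw"
  Position 2: "wn"
Bigrams = "la", "aw", "wn"


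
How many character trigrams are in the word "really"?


Word: "really" (length 6)
Number of 3-grams = length - 3 + 1 = 6 - 3 + 1
= 4


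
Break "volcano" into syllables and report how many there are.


Word: "volcano"
Syllable breakdown: vol-ca-no
Counting: 3 parts
= 3 syllables


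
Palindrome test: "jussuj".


Word: "jussuj"
Reversed: "jussuj"
Forward == Backward? jussuj == jussuj
Palindrome = Yes


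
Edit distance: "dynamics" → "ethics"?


Word 1: "dynamics" (length 8)
Word 2: "ethics" (length 6)
One optimal edit sequence (insert/delete/substitute each cost 1):
  1. delete 'd'  (+1)
  2. delete 'y'  (+1)
  3. substitute 'n' -> 'e'  (+1)
  4. substitute 'a' -> 't'  (+1)
  5. substitute 'm' -> 'h'  (+1)
  6. keep 'i'
  7. keep 'c'
  8. keep 's'
Total edit operations: 5
Edit distance = 5


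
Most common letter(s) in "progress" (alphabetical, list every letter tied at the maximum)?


Word: "progress"
Letter counts:
  'e': 1
  'g': 1
  'o': 1
  'p': 1
  'r': 2
  's': 2
Maximum count = 2
Most frequent = 'r', 's' (2 times each)


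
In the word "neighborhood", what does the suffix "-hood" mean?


Suffix: -hood
Example: neighborhood (neighbor + -hood)
Meaning = state / condition


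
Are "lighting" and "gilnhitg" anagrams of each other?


Word 1: "lighting" → sorted: gghiilnt
Word 2: "gilnhitg" → sorted: gghiilnt
Same letters? gghiilnt == gghiilnt
Anagram = Yes


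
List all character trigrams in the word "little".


Word: "little" (length 6)
Number of trigrams = 6 - 3 + 1 = 4
  Position 0: "lit"
  Position 1: "itt"
  Position 2: "ttl"
  Position 3: "tle"
Trigrams = "lit", "itt", "ttl", "tle"


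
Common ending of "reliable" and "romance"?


Word 1: "reliable"
Word 2: "romance"
Comparing from end:
  Pos -1: 'e' == 'e'
  Pos -2: 'l' != 'c' (stop)
LCS = "e" (length 1)


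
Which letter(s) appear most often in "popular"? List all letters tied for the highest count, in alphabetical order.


Word: "popular"
Letter counts:
  'a': 1
  'l': 1
  'o': 1
  'p': 2
  'r': 1
  'u': 1
Maximum count = 2
Most frequent = 'p' (2 times each)


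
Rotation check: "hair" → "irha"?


Word: "hair", Candidate: "irha"
Method: check if candidate is substring of word+word
"hairhair" contains "irha"? Yes
Is rotation = Yes


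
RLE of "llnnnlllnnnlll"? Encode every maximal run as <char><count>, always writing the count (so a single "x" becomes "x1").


String: "llnnnlllnnnlll"
Scanning for consecutive runs:
  'l' x 2
  'n' x 3
  'l' x 3
  'n' x 3
  'l' x 3
RLE = "l2n3l3n3l3"


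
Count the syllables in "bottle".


Word: "bottle"
Syllable breakdown: bot · tle
Counting: 2 parts
= 2 syllables


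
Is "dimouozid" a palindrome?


Word: "dimouozid"
Reversed: "dizouomid"
Forward == Backward? dimouozid != dizouomid
Palindrome = No


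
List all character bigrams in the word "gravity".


Word: "gravity" (length 7)
Number of bigrams = 7 - 2 + 1 = 6
  Position 0: "gr"
  Position 1: "ra"
  Position 2: "av"
  Position 3: "vi"
  Position 4: "it"
  Position 5: "ty"
Bigrams = "gr", "ra", "av", "vi", "it", "ty"


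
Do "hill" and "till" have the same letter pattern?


Pattern of "hill": [0, 1, 2, 2]
Pattern of "till": [0, 1, 2, 2]
Patterns match
Same pattern = Yes


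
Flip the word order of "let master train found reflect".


Original: "let master train found reflect"
Words (1..n): let | master | train | found | reflect
Reversed (n..1): reflect | found | train | master | let
Result = "reflect found train master let"


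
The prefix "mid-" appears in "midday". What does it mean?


Prefix: mid-
Example: midday (mid- + day)
Meaning = middle


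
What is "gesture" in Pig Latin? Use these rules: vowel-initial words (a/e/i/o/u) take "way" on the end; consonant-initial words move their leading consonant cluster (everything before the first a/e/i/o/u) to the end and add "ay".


Word: "gesture"
Starts with consonant(s) → move to end, add 'ay'
Consonant cluster: "g"
Pig Latin = "esturegay"


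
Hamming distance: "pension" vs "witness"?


Comparing character by character (same length = 7):
  Pos 0: 'p' vs 'w' !=
  Pos 1: 'e' vs 'i' !=
  Pos 2: 'n' vs 't' !=
  Pos 3: 's' vs 'n' !=
  Pos 4: 'i' vs 'e' !=
  Pos 5: 'o' vs 's' !=
  Pos 6: 'n' vs 's' !=
Hamming distance = 7


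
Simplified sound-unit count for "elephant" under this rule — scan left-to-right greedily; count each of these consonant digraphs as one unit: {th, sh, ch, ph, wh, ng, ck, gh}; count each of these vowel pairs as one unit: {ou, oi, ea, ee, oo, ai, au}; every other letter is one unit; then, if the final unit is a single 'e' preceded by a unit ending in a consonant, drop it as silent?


Word: "elephant" (8 letters)
Left-to-right scan:
  [1] 'e' (letter)
  [2] 'l' (letter)
  [3] 'e' (letter)
  [4] 'ph' (digraph)
  [5] 'a' (letter)
  [6] 'n' (letter)
  [7] 't' (letter)
Units from scan: 7
Sound units = 7 units


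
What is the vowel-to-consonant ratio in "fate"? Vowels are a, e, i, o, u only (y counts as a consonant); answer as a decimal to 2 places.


Word: "fate"
Vowels (a,e,i,o,u): 2
Consonants: 2
Ratio = 2/2
= 1.00


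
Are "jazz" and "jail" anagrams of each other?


Word 1: "jazz" → sorted: ajzz
Word 2: "jail" → sorted: aijl
Same letters? ajzz != aijl
Anagram = No


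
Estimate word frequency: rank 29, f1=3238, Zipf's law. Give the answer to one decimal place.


Zipf's law: f(r) = f(1) / r
f(1) = 3238
f(29) = 3238 / 29
= 111.7 occurrences


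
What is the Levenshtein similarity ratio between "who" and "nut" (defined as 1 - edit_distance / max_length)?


Word 1: "who" (length 3)
Word 2: "nut" (length 3)
One optimal edit sequence:
  1. substitute 'w' -> 'n'  (+1)
  2. substitute 'h' -> 'u'  (+1)
  3. substitute 'o' -> 't'  (+1)
Edit distance = 3
Max length = max(3, 3) = 3
Similarity = 1 - 3/3
= 0.0000


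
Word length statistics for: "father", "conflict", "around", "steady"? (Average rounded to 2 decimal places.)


Lengths: "father"=6, "conflict"=8, "around"=6, "steady"=6
Sum = 26, Count = 4
Average = 26/4 = 6.50
= avg=6.50, min=6, max=8


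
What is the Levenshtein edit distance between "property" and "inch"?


Word 1: "property" (length 8)
Word 2: "inch" (length 4)
One optimal edit sequence (insert/delete/substitute each cost 1):
  1. delete 'p'  (+1)
  2. delete 'r'  (+1)
  3. delete 'o'  (+1)
  4. delete 'p'  (+1)
  5. substitute 'e' -> 'i'  (+1)
  6. substitute 'r' -> 'n'  (+1)
  7. substitute 't' -> 'c'  (+1)
  8. substitute 'y' -> 'h'  (+1)
Total edit operations: 8
Edit distance = 8


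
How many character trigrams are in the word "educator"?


Word: "educator" (length 8)
Number of 3-grams = length - 3 + 1 = 8 - 3 + 1
= 6


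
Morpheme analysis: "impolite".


Word: "impolite"
Morphemes: im- / polite
Each morpheme carries meaning
= 2 morphemes


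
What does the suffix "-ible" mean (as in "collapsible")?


Suffix: -ible
Example: collapsible (collapse + -ible, with a spelling change)
Meaning = capable of


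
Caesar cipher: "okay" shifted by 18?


Word: "okay"
Shift: 18
Each letter → (letter + shift) mod 26:
  'o' (14) + 18 = 6 → 'g'
  'k' (10) + 18 = 2 → 'c'
  'a' (0) + 18 = 18 → 's'
  'y' (24) + 18 = 16 → 'q'
Result = "gcsq"


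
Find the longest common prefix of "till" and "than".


Word 1: "till"
Word 2: "than"
Comparing from start:
  Pos 0: 't' == 't'
  Pos 1: 'i' != 'h' (stop)
LCP = "t" (length 1)


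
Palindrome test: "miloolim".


Word: "miloolim"
Reversed: "miloolim"
Forward == Backward? miloolim == miloolim
Palindrome = Yes


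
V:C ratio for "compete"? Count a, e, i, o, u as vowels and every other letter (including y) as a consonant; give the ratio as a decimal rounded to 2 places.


Word: "compete"
Vowels (a,e,i,o,u): 3
Consonants: 4
Ratio = 3/4
= 0.75


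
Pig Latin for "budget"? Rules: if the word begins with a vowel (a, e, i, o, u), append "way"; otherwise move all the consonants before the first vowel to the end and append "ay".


Word: "budget"
Starts with consonant(s) → move to end, add 'ay'
Consonant cluster: "b"
Pig Latin = "udgetbay"


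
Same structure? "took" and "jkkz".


Pattern of "took": [0, 1, 1, 2]
Pattern of "jkkz": [0, 1, 1, 2]
Patterns match
Same pattern = Yes


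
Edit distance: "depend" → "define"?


Word 1: "depend" (length 6)
Word 2: "define" (length 6)
One optimal edit sequence (insert/delete/substitute each cost 1):
  1. keep 'd'
  2. keep 'e'
  3. substitute 'p' -> 'f'  (+1)
  4. substitute 'e' -> 'i'  (+1)
  5. keep 'n'
  6. substitute 'd' -> 'e'  (+1)
Total edit operations: 3
Edit distance = 3


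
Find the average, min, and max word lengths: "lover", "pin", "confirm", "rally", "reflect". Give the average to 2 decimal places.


Lengths: "lover"=5, "pin"=3, "confirm"=7, "rally"=5, "reflect"=7
Sum = 27, Count = 5
Average = 27/5 = 5.40
= avg=5.40, min=3, max=7


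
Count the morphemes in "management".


Word: "management"
Morphemes: manage / -ment
Each morpheme carries meaning
= 2 morphemes


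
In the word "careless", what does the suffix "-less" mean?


Suffix: -less
Example: careless (care + -less)
Meaning = without


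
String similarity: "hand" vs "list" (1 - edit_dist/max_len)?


Word 1: "hand" (length 4)
Word 2: "list" (length 4)
One optimal edit sequence:
  1. substitute 'h' -> 'l'  (+1)
  2. substitute 'a' -> 'i'  (+1)
  3. substitute 'n' -> 's'  (+1)
  4. substitute 'd' -> 't'  (+1)
Edit distance = 4
Max length = max(4, 4) = 4
Similarity = 1 - 4/4
= 0.0000


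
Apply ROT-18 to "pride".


Word: "pride"
Shift: 18
Each letter → (letter + shift) mod 26:
  'p' (15) + 18 = 7 → 'h'
  'r' (17) + 18 = 9 → 'j'
  'i' (8) + 18 = 0 → 'a'
  'd' (3) + 18 = 21 → 'v'
  'e' (4) + 18 = 22 → 'w'
Result = "hjavw"


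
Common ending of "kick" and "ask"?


Word 1: "kick"
Word 2: "ask"
Comparing from end:
  Pos -1: 'k' == 'k'
  Pos -2: 'c' != 's' (stop)
LCS = "k" (length 1)


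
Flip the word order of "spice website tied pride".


Original: "spice website tied pride"
Words (1..n): spice | website | tied | pride
Reversed (n..1): pride | tied | website | spice
Result = "pride tied website spice"


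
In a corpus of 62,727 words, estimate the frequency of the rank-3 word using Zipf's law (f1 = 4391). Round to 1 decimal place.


Zipf's law: f(r) = f(1) / r
f(1) = 4391
f(3) = 4391 / 3
= 1463.7 occurrences


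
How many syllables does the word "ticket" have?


Word: "ticket"
Syllable breakdown: tick / et
Counting: 2 parts
= 2 syllables


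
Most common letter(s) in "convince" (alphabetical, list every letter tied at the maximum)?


Word: "convince"
Letter counts:
  'c': 2
  'e': 1
  'i': 1
  'n': 2
  'o': 1
  'v': 1
Maximum count = 2
Most frequent = 'c', 'n' (2 times each)


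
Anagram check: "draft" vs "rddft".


Word 1: "draft" → sorted: adfrt
Word 2: "rddft" → sorted: ddfrt
Same letters? adfrt != ddfrt
Anagram = No


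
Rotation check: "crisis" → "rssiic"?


Word: "crisis", Candidate: "rssiic"
Method: check if candidate is substring of word+word
"crisiscrisis" contains "rssiic"? No
Is rotation = No


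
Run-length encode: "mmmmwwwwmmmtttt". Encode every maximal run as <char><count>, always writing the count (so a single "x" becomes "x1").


String: "mmmmwwwwmmmtttt"
Scanning for consecutive runs:
  'm' x 4
  'w' x 4
  'm' x 3
  't' x 4
RLE = "m4w4m3t4"


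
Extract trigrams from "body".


Word: "body" (length 4)
Number of trigrams = 4 - 3 + 1 = 2
  Position 0: "bod"
  Position 1: "ody"
Trigrams = "bod", "ody"


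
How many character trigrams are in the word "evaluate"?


Word: "evaluate" (length 8)
Number of 3-grams = length - 3 + 1 = 8 - 3 + 1
= 6


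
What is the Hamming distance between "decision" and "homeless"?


Comparing character by character (same length = 8):
  Pos 0: 'd' vs 'h' !=
  Pos 1: 'e' vs 'o' !=
  Pos 2: 'c' vs 'm' !=
  Pos 3: 'i' vs 'e' !=
  Pos 4: 's' vs 'l' !=
  Pos 5: 'i' vs 'e' !=
  Pos 6: 'o' vs 's' !=
  Pos 7: 'n' vs 's' !=
Hamming distance = 8


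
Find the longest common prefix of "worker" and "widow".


Word 1: "worker"
Word 2: "widow"
Comparing from start:
  Pos 0: 'w' == 'w'
  Pos 1: 'o' != 'i' (stop)
LCP = "w" (length 1)


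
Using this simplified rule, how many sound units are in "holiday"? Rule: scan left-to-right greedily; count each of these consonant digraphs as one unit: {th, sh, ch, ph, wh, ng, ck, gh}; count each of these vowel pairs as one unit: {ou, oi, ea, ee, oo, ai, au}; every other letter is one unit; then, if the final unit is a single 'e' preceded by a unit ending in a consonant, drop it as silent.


Word: "holiday" (7 letters)
Left-to-right scan:
  [1] 'h' (letter)
  [2] 'o' (letter)
  [3] 'l' (letter)
  [4] 'i' (letter)
  [5] 'd' (letter)
  [6] 'a' (letter)
  [7] 'y' (letter)
Units from scan: 7
Sound units = 7 units


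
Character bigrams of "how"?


Word: "how" (length 3)
Number of bigrams = 3 - 2 + 1 = 2
  Position 0: "ho"
  Position 1: "ow"
Bigrams = "ho", "ow"


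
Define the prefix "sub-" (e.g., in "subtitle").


Prefix: sub-
As in: subtitle -> sub- + title
Meaning = under / below


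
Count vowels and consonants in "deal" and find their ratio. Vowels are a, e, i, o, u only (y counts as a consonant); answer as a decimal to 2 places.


Word: "deal"
Vowels (a,e,i,o,u): 2
Consonants: 2
Ratio = 2/2
= 1.00


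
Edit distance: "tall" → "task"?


Word 1: "tall" (length 4)
Word 2: "task" (length 4)
One optimal edit sequence (insert/delete/substitute each cost 1):
  1. keep 't'
  2. keep 'a'
  3. substitute 'l' -> 's'  (+1)
  4. substitute 'l' -> 'k'  (+1)
Total edit operations: 2
Edit distance = 2


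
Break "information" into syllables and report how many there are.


Word: "information"
Syllable breakdown: in / for / ma / tion
Counting: 4 parts
= 4 syllables


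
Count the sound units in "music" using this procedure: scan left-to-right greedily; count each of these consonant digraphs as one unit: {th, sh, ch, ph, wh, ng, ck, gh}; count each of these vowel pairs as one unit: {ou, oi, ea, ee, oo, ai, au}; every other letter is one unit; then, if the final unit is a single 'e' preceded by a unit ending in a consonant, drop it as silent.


Word: "music" (5 letters)
Left-to-right scan:
  1. 'm' (letter)
  2. 'u' (letter)
  3. 's' (letter)
  4. 'i' (letter)
  5. 'c' (letter)
Units from scan: 5
Sound units = 5 units


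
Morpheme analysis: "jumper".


Word: "jumper"
Morphemes: jump + -er
Each morpheme carries meaning
= 2 morphemes


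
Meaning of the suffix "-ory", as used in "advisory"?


Suffix: -ory
Example: advisory = advise + -ory, with a spelling change
Meaning = relating to / place for


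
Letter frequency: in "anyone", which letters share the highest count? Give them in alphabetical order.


Word: "anyone"
Letter counts:
  'a': 1
  'e': 1
  'n': 2
  'o': 1
  'y': 1
Maximum count = 2
Most frequent = 'n' (2 times each)


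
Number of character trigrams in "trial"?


Word: "trial" (length 5)
Number of 3-grams = length - 3 + 1 = 5 - 3 + 1
= 3


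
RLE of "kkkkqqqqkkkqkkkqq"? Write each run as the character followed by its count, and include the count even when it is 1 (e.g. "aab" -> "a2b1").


String: "kkkkqqqqkkkqkkkqq"
Scanning for consecutive runs:
  'k' x 4
  'q' x 4
  'k' x 3
  'q' x 1
  'k' x 3
  'q' x 2
RLE = "k4q4k3q1k3q2"


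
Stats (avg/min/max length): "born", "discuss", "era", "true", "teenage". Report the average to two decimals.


Lengths: "born"=4, "discuss"=7, "era"=3, "true"=4, "teenage"=7
Sum = 25, Count = 5
Average = 25/5 = 5.00
= avg=5.00, min=3, max=7


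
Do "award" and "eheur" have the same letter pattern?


Pattern of "award": [0, 1, 0, 2, 3]
Pattern of "eheur": [0, 1, 0, 2, 3]
Patterns match
Same pattern = Yes


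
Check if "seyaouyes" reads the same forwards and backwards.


Word: "seyaouyes"
Reversed: "seyuoayes"
Forward == Backward? seyaouyes != seyuoayes
Palindrome = No


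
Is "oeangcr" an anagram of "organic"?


Word 1: "organic" → sorted: acginor
Word 2: "oeangcr" → sorted: acegnor
Same letters? acginor != acegnor
Anagram = No


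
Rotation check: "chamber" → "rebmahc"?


Word: "chamber", Candidate: "rebmahc"
Method: check if candidate is substring of word+word
"chamberchamber" contains "rebmahc"? No
Is rotation = No


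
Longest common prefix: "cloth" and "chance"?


Word 1: "cloth"
Word 2: "chance"
Comparing from start:
  Pos 0: 'c' == 'c'
  Pos 1: 'l' != 'h' (stop)
LCP = "c" (length 1)


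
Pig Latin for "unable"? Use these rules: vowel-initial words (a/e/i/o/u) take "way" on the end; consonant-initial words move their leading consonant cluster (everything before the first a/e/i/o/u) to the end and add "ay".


Word: "unable"
Starts with vowel → add 'way'
Pig Latin = "unableway"


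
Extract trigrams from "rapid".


Word: "rapid" (length 5)
Number of trigrams = 5 - 3 + 1 = 3
  Position 0: "rap"
  Position 1: "api"
  Position 2: "pid"
Trigrams = "rap", "api", "pid"


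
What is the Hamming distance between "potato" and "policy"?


Comparing character by character (same length = 6):
  Pos 0: 'p' vs 'p' =
  Pos 1: 'o' vs 'o' =
  Pos 2: 't' vs 'l' !=
  Pos 3: 'a' vs 'i' !=
  Pos 4: 't' vs 'c' !=
  Pos 5: 'o' vs 'y' !=
Hamming distance = 4


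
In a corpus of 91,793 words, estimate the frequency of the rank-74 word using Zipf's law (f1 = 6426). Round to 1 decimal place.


Zipf's law: f(r) = f(1) / r
f(1) = 6426
f(74) = 6426 / 74
= 86.8 occurrences


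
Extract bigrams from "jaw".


Word: "jaw" (length 3)
Number of bigrams = 3 - 2 + 1 = 2
  Position 0: "ja"
  Position 1: "aw"
Bigrams = "ja", "aw"


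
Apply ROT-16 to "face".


Word: "face"
Shift: 16
Each letter → (letter + shift) mod 26:
  'f' (5) + 16 = 21 → 'v'
  'a' (0) + 16 = 16 → 'q'
  'c' (2) + 16 = 18 → 's'
  'e' (4) + 16 = 20 → 'u'
Result = "vqsu"


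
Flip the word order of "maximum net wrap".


Original: "maximum net wrap"
Words (1..n): maximum | net | wrap
Reversed (n..1): wrap | net | maximum
Result = "wrap net maximum"


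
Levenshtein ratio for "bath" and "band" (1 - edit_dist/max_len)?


Word 1: "bath" (length 4)
Word 2: "band" (length 4)
One optimal edit sequence:
  1. keep 'b'
  2. keep 'a'
  3. substitute 't' -> 'n'  (+1)
  4. substitute 'h' -> 'd'  (+1)
Edit distance = 2
Max length = max(4, 4) = 4
Similarity = 1 - 2/4
= 0.5000


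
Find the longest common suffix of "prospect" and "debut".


Word 1: "prospect"
Word 2: "debut"
Comparing from end:
  Pos -1: 't' == 't'
  Pos -2: 'c' != 'u' (stop)
LCS = "t" (length 1)


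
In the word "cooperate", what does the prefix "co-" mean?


Prefix: co-
As in: cooperate -> co- + operate
Meaning = together


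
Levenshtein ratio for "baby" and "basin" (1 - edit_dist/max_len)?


Word 1: "baby" (length 4)
Word 2: "basin" (length 5)
One optimal edit sequence:
  1. keep 'b'
  2. keep 'a'
  3. insert 's'  (+1)
  4. substitute 'b' -> 'i'  (+1)
  5. substitute 'y' -> 'n'  (+1)
Edit distance = 3
Max length = max(4, 5) = 5
Similarity = 1 - 3/5
= 0.4000


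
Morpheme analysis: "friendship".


Word: "friendship"
Morphemes: friend | -ship
Each morpheme carries meaning
= 2 morphemes


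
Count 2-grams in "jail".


Word: "jail" (length 4)
Number of 2-grams = length - 2 + 1 = 4 - 2 + 1
= 3


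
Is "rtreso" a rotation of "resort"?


Word: "resort", Candidate: "rtreso"
Method: check if candidate is substring of word+word
"resortresort" contains "rtreso"? Yes
Is rotation = Yes


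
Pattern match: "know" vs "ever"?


Pattern of "know": [0, 1, 2, 3]
Pattern of "ever": [0, 1, 0, 2]
Patterns do not match
Same pattern = No


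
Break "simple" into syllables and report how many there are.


Word: "simple"
Syllable breakdown: sim / ple
Counting: 2 parts
= 2 syllables


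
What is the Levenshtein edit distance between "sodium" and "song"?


Word 1: "sodium" (length 6)
Word 2: "song" (length 4)
One optimal edit sequence (insert/delete/substitute each cost 1):
  1. keep 's'
  2. keep 'o'
  3. delete 'd'  (+1)
  4. delete 'i'  (+1)
  5. substitute 'u' -> 'n'  (+1)
  6. substitute 'm' -> 'g'  (+1)
Total edit operations: 4
Edit distance = 4


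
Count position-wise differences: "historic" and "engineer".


Comparing character by character (same length = 8):
  Pos 0: 'h' vs 'e' !=
  Pos 1: 'i' vs 'n' !=
  Pos 2: 's' vs 'g' !=
  Pos 3: 't' vs 'i' !=
  Pos 4: 'o' vs 'n' !=
  Pos 5: 'r' vs 'e' !=
  Pos 6: 'i' vs 'e' !=
  Pos 7: 'c' vs 'r' !=
Hamming distance = 8


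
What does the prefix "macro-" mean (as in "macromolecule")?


Prefix: macro-
Example: macromolecule (macro- + molecule)
Meaning = large


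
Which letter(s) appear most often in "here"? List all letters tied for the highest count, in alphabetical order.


Word: "here"
Letter counts:
  'e': 2
  'h': 1
  'r': 1
Maximum count = 2
Most frequent = 'e' (2 times each)


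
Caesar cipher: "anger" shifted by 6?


Word: "anger"
Shift: 6
Each letter → (letter + shift) mod 26:
  'a' (0) + 6 = 6 → 'g'
  'n' (13) + 6 = 19 → 't'
  'g' (6) + 6 = 12 → 'm'
  'e' (4) + 6 = 10 → 'k'
  'r' (17) + 6 = 23 → 'x'
Result = "gtmkx"


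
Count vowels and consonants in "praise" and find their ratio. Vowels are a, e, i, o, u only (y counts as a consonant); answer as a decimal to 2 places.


Word: "praise"
Vowels (a,e,i,o,u): 3
Consonants: 3
Ratio = 3/3
= 1.00


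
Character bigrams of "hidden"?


Word: "hidden" (length 6)
Number of bigrams = 6 - 2 + 1 = 5
  Position 0: "hi"
  Position 1: "id"
  Position 2: "dd"
  Position 3: "de"
  Position 4: "en"
Bigrams = "hi", "id", "dd", "de", "en"


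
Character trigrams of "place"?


Word: "place" (length 5)
Number of trigrams = 5 - 3 + 1 = 3
  Position 0: "pla"
  Position 1: "lac"
  Position 2: "ace"
Trigrams = "pla", "lac", "ace"


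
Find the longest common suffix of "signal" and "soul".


Word 1: "signal"
Word 2: "soul"
Comparing from end:
  Pos -1: 'l' == 'l'
  Pos -2: 'a' != 'u' (stop)
LCS = "l" (length 1)


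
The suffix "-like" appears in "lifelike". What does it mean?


Suffix: -like
As in: lifelike -> life + -like
Meaning = resembling


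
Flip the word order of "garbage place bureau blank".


Original: "garbage place bureau blank"
Words (1..n): garbage | place | bureau | blank
Reversed (n..1): blank | bureau | place | garbage
Result = "blank bureau place garbage"


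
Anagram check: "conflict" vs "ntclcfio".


Word 1: "conflict" → sorted: ccfilnot
Word 2: "ntclcfio" → sorted: ccfilnot
Same letters? ccfilnot == ccfilnot
Anagram = Yes


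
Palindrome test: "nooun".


Word: "nooun"
Reversed: "nuoon"
Forward == Backward? nooun != nuoon
Palindrome = No


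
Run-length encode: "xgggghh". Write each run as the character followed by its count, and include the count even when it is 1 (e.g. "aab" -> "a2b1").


String: "xgggghh"
Scanning for consecutive runs:
  'x' x 1
  'g' x 4
  'h' x 2
RLE = "x1g4h2"


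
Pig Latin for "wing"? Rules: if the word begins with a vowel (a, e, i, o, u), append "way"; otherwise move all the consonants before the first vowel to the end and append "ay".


Word: "wing"
Starts with consonant(s) → move to end, add 'ay'
Consonant cluster: "w"
Pig Latin = "ingway"


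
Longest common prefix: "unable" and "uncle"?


Word 1: "unable"
Word 2: "uncle"
Comparing from start:
  Pos 0: 'u' == 'u'
  Pos 1: 'n' == 'n'
  Pos 2: 'a' != 'c' (stop)
LCP = "un" (length 2)
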